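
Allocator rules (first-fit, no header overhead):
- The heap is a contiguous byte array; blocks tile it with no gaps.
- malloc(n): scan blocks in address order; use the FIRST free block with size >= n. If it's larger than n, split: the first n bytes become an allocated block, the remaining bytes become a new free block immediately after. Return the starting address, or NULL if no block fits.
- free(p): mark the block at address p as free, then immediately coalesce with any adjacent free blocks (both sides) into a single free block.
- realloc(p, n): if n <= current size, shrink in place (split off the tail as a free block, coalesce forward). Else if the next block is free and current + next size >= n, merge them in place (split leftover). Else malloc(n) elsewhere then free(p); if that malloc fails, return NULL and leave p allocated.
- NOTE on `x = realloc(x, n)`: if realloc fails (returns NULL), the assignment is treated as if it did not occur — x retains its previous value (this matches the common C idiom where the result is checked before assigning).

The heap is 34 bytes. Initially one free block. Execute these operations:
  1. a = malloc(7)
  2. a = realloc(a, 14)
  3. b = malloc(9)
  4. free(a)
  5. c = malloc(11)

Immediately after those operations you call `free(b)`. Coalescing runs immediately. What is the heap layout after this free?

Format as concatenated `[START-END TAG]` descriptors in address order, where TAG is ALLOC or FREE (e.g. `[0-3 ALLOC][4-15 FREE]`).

Answer: [0-10 ALLOC][11-33 FREE]

Derivation:
Op 1: a = malloc(7) -> a = 0; heap: [0-6 ALLOC][7-33 FREE]
Op 2: a = realloc(a, 14) -> a = 0; heap: [0-13 ALLOC][14-33 FREE]
Op 3: b = malloc(9) -> b = 14; heap: [0-13 ALLOC][14-22 ALLOC][23-33 FREE]
Op 4: free(a) -> (freed a); heap: [0-13 FREE][14-22 ALLOC][23-33 FREE]
Op 5: c = malloc(11) -> c = 0; heap: [0-10 ALLOC][11-13 FREE][14-22 ALLOC][23-33 FREE]
free(b): b = 14 -> block [14-22 ALLOC]; mark free, coalesce with adjacent free neighbors -> [0-10 ALLOC][11-33 FREE]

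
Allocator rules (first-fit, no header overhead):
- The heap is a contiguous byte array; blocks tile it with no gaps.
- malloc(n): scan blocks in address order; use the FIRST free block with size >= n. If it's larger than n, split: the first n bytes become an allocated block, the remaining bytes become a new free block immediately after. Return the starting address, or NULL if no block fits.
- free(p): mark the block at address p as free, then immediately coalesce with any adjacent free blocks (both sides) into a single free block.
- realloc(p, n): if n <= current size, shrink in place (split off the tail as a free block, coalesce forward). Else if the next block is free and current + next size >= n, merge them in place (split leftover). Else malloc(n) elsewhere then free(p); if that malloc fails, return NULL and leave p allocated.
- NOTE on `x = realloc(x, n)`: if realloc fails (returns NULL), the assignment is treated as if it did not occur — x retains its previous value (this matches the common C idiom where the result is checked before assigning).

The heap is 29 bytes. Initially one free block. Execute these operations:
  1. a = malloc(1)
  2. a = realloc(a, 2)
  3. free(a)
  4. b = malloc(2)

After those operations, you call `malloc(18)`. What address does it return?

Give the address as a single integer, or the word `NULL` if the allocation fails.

Op 1: a = malloc(1) -> a = 0; heap: [0-0 ALLOC][1-28 FREE]
Op 2: a = realloc(a, 2) -> a = 0; heap: [0-1 ALLOC][2-28 FREE]
Op 3: free(a) -> (freed a); heap: [0-28 FREE]
Op 4: b = malloc(2) -> b = 0; heap: [0-1 ALLOC][2-28 FREE]
malloc(18): first-fit scan over [0-1 ALLOC][2-28 FREE] -> 2

Answer: 2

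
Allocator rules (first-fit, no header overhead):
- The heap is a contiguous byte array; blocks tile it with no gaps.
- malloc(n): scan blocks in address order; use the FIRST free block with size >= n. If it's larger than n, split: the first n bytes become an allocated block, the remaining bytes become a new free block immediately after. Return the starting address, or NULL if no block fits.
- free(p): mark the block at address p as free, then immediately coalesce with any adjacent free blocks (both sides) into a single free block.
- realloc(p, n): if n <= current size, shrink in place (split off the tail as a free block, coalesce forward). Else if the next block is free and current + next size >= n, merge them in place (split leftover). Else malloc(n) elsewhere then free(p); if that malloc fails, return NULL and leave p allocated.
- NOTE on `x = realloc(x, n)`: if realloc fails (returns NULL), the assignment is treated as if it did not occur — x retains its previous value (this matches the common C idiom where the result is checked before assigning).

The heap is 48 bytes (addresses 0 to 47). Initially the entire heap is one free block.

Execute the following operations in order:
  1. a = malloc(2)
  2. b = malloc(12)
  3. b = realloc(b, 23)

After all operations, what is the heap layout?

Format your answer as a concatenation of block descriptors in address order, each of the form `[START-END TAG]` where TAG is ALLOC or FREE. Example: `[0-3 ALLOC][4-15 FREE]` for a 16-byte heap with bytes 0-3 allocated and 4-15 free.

Op 1: a = malloc(2) -> a = 0; heap: [0-1 ALLOC][2-47 FREE]
Op 2: b = malloc(12) -> b = 2; heap: [0-1 ALLOC][2-13 ALLOC][14-47 FREE]
Op 3: b = realloc(b, 23) -> b = 2; heap: [0-1 ALLOC][2-24 ALLOC][25-47 FREE]

Answer: [0-1 ALLOC][2-24 ALLOC][25-47 FREE]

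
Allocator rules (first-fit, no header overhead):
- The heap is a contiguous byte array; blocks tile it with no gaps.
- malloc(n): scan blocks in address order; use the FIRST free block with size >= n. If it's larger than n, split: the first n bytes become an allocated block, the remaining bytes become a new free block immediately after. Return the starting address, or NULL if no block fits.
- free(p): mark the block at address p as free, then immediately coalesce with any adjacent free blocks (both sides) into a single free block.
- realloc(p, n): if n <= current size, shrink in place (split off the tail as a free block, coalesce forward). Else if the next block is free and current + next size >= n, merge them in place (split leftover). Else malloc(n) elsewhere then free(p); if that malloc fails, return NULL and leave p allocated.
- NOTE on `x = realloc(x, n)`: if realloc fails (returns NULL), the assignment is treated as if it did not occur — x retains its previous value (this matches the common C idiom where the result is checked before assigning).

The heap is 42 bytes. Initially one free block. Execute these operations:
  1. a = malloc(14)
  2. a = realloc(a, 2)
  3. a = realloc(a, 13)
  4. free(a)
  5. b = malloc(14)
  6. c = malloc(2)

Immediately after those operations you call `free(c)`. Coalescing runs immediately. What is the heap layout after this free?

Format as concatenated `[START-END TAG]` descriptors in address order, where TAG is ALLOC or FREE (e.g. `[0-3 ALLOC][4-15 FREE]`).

Op 1: a = malloc(14) -> a = 0; heap: [0-13 ALLOC][14-41 FREE]
Op 2: a = realloc(a, 2) -> a = 0; heap: [0-1 ALLOC][2-41 FREE]
Op 3: a = realloc(a, 13) -> a = 0; heap: [0-12 ALLOC][13-41 FREE]
Op 4: free(a) -> (freed a); heap: [0-41 FREE]
Op 5: b = malloc(14) -> b = 0; heap: [0-13 ALLOC][14-41 FREE]
Op 6: c = malloc(2) -> c = 14; heap: [0-13 ALLOC][14-15 ALLOC][16-41 FREE]
free(c): c = 14 -> block [14-15 ALLOC]; mark free, coalesce with adjacent free neighbors -> [0-13 ALLOC][14-41 FREE]

Answer: [0-13 ALLOC][14-41 FREE]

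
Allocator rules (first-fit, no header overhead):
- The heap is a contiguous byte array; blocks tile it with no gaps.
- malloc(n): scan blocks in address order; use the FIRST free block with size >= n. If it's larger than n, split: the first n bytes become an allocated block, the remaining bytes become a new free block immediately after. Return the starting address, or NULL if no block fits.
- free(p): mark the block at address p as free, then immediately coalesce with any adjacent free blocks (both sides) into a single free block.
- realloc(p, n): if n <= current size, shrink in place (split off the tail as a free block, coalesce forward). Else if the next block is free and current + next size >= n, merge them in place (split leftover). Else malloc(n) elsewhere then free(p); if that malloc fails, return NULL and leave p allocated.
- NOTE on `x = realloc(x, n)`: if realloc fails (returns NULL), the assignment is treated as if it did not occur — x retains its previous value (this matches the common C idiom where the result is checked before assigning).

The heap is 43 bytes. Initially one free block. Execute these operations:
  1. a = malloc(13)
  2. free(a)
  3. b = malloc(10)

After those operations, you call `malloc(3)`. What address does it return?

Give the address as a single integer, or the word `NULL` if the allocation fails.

Op 1: a = malloc(13) -> a = 0; heap: [0-12 ALLOC][13-42 FREE]
Op 2: free(a) -> (freed a); heap: [0-42 FREE]
Op 3: b = malloc(10) -> b = 0; heap: [0-9 ALLOC][10-42 FREE]
malloc(3): first-fit scan over [0-9 ALLOC][10-42 FREE] -> 10

Answer: 10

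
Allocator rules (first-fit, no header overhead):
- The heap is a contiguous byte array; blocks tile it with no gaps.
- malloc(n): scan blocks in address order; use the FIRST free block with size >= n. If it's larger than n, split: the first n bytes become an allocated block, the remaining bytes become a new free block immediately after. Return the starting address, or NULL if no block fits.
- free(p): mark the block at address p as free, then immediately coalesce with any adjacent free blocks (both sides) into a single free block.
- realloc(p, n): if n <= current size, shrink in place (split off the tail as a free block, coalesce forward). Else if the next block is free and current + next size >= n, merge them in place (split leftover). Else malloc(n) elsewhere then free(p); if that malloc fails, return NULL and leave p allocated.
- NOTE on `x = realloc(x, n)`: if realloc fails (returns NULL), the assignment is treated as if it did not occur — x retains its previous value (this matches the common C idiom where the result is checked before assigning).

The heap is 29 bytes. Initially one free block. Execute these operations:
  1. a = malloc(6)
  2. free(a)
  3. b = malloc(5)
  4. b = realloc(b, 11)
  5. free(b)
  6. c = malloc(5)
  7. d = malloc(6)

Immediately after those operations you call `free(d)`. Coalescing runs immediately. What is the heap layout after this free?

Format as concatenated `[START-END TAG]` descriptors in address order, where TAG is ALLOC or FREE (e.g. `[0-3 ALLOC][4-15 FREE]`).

Answer: [0-4 ALLOC][5-28 FREE]

Derivation:
Op 1: a = malloc(6) -> a = 0; heap: [0-5 ALLOC][6-28 FREE]
Op 2: free(a) -> (freed a); heap: [0-28 FREE]
Op 3: b = malloc(5) -> b = 0; heap: [0-4 ALLOC][5-28 FREE]
Op 4: b = realloc(b, 11) -> b = 0; heap: [0-10 ALLOC][11-28 FREE]
Op 5: free(b) -> (freed b); heap: [0-28 FREE]
Op 6: c = malloc(5) -> c = 0; heap: [0-4 ALLOC][5-28 FREE]
Op 7: d = malloc(6) -> d = 5; heap: [0-4 ALLOC][5-10 ALLOC][11-28 FREE]
free(d): d = 5 -> block [5-10 ALLOC]; mark free, coalesce with adjacent free neighbors -> [0-4 ALLOC][5-28 FREE]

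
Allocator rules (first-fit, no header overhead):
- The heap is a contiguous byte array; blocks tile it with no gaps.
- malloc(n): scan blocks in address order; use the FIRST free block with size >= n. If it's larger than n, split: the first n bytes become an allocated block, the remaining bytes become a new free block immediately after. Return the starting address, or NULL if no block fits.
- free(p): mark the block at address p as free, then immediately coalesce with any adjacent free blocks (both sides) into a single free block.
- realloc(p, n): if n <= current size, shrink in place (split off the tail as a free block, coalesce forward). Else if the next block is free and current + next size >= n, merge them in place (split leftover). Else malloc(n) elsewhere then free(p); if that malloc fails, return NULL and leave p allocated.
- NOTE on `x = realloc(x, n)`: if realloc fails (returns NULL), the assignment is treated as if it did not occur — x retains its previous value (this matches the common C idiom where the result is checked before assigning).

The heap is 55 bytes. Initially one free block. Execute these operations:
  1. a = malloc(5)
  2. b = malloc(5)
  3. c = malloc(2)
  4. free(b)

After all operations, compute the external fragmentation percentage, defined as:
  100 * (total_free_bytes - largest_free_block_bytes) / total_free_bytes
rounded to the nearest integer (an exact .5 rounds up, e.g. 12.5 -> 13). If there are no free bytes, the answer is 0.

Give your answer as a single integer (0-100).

Op 1: a = malloc(5) -> a = 0; heap: [0-4 ALLOC][5-54 FREE]
Op 2: b = malloc(5) -> b = 5; heap: [0-4 ALLOC][5-9 ALLOC][10-54 FREE]
Op 3: c = malloc(2) -> c = 10; heap: [0-4 ALLOC][5-9 ALLOC][10-11 ALLOC][12-54 FREE]
Op 4: free(b) -> (freed b); heap: [0-4 ALLOC][5-9 FREE][10-11 ALLOC][12-54 FREE]
Free blocks: [5 43] total_free=48 largest=43 -> 100*(48-43)/48 = 500/48 ≈ 10.417 -> rounds to 10

Answer: 10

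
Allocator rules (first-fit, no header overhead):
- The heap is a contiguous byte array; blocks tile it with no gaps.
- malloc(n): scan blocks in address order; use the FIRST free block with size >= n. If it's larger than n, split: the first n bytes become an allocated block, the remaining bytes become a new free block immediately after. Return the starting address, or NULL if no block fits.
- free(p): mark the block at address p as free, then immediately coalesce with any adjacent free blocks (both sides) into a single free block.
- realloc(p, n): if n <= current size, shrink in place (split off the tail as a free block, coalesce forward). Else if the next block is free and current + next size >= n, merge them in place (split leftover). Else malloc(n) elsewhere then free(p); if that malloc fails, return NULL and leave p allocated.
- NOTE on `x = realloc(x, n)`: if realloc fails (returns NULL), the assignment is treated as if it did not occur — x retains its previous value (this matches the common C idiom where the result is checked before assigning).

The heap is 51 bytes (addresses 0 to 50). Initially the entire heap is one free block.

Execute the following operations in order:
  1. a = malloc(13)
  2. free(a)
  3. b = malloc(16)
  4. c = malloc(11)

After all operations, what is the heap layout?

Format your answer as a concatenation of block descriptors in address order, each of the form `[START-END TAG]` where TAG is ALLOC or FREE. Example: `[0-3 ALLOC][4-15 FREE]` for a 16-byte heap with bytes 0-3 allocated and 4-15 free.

Op 1: a = malloc(13) -> a = 0; heap: [0-12 ALLOC][13-50 FREE]
Op 2: free(a) -> (freed a); heap: [0-50 FREE]
Op 3: b = malloc(16) -> b = 0; heap: [0-15 ALLOC][16-50 FREE]
Op 4: c = malloc(11) -> c = 16; heap: [0-15 ALLOC][16-26 ALLOC][27-50 FREE]

Answer: [0-15 ALLOC][16-26 ALLOC][27-50 FREE]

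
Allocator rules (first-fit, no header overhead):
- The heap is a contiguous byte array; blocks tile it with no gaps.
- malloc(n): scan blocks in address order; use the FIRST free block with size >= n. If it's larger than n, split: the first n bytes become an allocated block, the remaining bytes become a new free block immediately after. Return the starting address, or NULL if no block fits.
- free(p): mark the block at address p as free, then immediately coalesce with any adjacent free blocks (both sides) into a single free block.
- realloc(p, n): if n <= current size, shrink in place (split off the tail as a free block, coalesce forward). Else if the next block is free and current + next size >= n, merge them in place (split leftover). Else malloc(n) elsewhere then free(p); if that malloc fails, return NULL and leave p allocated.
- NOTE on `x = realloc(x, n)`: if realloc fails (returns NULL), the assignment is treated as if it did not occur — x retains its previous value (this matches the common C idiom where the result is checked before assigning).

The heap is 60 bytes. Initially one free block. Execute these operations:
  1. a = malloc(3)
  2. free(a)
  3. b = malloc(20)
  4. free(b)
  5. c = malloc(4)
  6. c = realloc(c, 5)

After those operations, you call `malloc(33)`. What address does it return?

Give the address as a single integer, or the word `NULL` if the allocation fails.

Op 1: a = malloc(3) -> a = 0; heap: [0-2 ALLOC][3-59 FREE]
Op 2: free(a) -> (freed a); heap: [0-59 FREE]
Op 3: b = malloc(20) -> b = 0; heap: [0-19 ALLOC][20-59 FREE]
Op 4: free(b) -> (freed b); heap: [0-59 FREE]
Op 5: c = malloc(4) -> c = 0; heap: [0-3 ALLOC][4-59 FREE]
Op 6: c = realloc(c, 5) -> c = 0; heap: [0-4 ALLOC][5-59 FREE]
malloc(33): first-fit scan over [0-4 ALLOC][5-59 FREE] -> 5

Answer: 5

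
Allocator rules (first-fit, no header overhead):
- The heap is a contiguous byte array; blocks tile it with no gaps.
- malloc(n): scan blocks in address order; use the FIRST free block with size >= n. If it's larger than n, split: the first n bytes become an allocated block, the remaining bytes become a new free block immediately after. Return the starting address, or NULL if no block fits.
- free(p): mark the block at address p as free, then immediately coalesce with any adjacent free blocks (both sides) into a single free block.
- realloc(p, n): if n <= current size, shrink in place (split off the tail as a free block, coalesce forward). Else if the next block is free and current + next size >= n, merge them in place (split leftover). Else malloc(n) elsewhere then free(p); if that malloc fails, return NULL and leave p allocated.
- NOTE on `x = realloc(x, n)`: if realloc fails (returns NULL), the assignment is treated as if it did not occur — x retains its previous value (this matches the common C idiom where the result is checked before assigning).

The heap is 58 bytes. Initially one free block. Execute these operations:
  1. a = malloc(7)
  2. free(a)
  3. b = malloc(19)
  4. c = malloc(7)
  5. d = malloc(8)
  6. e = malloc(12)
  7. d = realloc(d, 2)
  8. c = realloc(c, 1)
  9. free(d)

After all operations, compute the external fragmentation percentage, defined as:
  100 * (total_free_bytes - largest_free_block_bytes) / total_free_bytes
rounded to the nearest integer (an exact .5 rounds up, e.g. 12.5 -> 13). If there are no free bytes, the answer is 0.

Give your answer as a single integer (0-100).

Answer: 46

Derivation:
Op 1: a = malloc(7) -> a = 0; heap: [0-6 ALLOC][7-57 FREE]
Op 2: free(a) -> (freed a); heap: [0-57 FREE]
Op 3: b = malloc(19) -> b = 0; heap: [0-18 ALLOC][19-57 FREE]
Op 4: c = malloc(7) -> c = 19; heap: [0-18 ALLOC][19-25 ALLOC][26-57 FREE]
Op 5: d = malloc(8) -> d = 26; heap: [0-18 ALLOC][19-25 ALLOC][26-33 ALLOC][34-57 FREE]
Op 6: e = malloc(12) -> e = 34; heap: [0-18 ALLOC][19-25 ALLOC][26-33 ALLOC][34-45 ALLOC][46-57 FREE]
Op 7: d = realloc(d, 2) -> d = 26; heap: [0-18 ALLOC][19-25 ALLOC][26-27 ALLOC][28-33 FREE][34-45 ALLOC][46-57 FREE]
Op 8: c = realloc(c, 1) -> c = 19; heap: [0-18 ALLOC][19-19 ALLOC][20-25 FREE][26-27 ALLOC][28-33 FREE][34-45 ALLOC][46-57 FREE]
Op 9: free(d) -> (freed d); heap: [0-18 ALLOC][19-19 ALLOC][20-33 FREE][34-45 ALLOC][46-57 FREE]
Free blocks: [14 12] total_free=26 largest=14 -> 100*(26-14)/26 = 1200/26 ≈ 46.154 -> rounds to 46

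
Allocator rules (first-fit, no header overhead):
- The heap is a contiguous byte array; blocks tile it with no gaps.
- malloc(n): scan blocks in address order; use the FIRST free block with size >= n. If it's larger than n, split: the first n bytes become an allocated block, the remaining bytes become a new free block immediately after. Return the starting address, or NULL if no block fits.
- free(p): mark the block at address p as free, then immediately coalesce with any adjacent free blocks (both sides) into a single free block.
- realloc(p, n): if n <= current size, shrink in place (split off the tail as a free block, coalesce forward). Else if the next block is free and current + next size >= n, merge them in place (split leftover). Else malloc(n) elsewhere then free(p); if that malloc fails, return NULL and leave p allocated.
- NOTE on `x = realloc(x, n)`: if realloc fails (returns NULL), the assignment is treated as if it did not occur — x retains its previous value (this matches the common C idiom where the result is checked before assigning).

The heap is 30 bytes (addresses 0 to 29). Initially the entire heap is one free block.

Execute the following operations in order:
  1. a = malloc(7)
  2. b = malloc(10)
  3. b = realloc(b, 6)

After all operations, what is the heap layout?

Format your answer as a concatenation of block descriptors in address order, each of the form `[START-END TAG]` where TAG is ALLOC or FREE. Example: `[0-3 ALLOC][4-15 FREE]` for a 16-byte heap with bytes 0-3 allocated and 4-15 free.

Answer: [0-6 ALLOC][7-12 ALLOC][13-29 FREE]

Derivation:
Op 1: a = malloc(7) -> a = 0; heap: [0-6 ALLOC][7-29 FREE]
Op 2: b = malloc(10) -> b = 7; heap: [0-6 ALLOC][7-16 ALLOC][17-29 FREE]
Op 3: b = realloc(b, 6) -> b = 7; heap: [0-6 ALLOC][7-12 ALLOC][13-29 FREE]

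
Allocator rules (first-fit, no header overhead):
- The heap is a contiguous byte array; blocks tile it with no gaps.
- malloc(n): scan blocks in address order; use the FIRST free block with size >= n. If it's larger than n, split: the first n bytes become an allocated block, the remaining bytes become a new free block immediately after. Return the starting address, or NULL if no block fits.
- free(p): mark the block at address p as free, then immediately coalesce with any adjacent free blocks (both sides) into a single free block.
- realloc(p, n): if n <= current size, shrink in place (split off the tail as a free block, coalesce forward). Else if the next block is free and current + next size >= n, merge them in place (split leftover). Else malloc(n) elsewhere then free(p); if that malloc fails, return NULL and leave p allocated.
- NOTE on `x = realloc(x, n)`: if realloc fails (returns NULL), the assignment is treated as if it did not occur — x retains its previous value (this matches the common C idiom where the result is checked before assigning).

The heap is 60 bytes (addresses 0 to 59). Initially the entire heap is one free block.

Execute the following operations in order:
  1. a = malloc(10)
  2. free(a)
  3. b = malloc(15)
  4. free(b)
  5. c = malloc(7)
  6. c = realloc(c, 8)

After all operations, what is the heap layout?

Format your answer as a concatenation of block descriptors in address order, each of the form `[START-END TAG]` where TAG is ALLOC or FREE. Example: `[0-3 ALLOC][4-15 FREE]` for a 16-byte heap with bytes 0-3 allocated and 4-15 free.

Answer: [0-7 ALLOC][8-59 FREE]

Derivation:
Op 1: a = malloc(10) -> a = 0; heap: [0-9 ALLOC][10-59 FREE]
Op 2: free(a) -> (freed a); heap: [0-59 FREE]
Op 3: b = malloc(15) -> b = 0; heap: [0-14 ALLOC][15-59 FREE]
Op 4: free(b) -> (freed b); heap: [0-59 FREE]
Op 5: c = malloc(7) -> c = 0; heap: [0-6 ALLOC][7-59 FREE]
Op 6: c = realloc(c, 8) -> c = 0; heap: [0-7 ALLOC][8-59 FREE]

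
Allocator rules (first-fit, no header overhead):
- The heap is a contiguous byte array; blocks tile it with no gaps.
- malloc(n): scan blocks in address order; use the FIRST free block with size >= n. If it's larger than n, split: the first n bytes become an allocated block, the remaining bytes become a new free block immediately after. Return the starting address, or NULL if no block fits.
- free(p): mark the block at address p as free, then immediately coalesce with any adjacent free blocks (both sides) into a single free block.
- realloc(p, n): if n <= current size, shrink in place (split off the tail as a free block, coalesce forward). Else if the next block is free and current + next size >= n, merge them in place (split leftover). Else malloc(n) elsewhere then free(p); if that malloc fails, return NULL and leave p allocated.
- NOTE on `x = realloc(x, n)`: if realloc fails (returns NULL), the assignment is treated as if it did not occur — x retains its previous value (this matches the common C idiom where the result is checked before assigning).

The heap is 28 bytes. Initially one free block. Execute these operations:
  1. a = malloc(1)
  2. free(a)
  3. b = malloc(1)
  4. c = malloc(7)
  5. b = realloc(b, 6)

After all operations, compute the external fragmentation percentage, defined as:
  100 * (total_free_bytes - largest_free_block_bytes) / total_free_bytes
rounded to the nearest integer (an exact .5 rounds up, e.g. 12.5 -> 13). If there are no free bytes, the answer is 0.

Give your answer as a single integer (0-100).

Op 1: a = malloc(1) -> a = 0; heap: [0-0 ALLOC][1-27 FREE]
Op 2: free(a) -> (freed a); heap: [0-27 FREE]
Op 3: b = malloc(1) -> b = 0; heap: [0-0 ALLOC][1-27 FREE]
Op 4: c = malloc(7) -> c = 1; heap: [0-0 ALLOC][1-7 ALLOC][8-27 FREE]
Op 5: b = realloc(b, 6) -> b = 8; heap: [0-0 FREE][1-7 ALLOC][8-13 ALLOC][14-27 FREE]
Free blocks: [1 14] total_free=15 largest=14 -> 100*(15-14)/15 = 100/15 ≈ 6.667 -> rounds to 7

Answer: 7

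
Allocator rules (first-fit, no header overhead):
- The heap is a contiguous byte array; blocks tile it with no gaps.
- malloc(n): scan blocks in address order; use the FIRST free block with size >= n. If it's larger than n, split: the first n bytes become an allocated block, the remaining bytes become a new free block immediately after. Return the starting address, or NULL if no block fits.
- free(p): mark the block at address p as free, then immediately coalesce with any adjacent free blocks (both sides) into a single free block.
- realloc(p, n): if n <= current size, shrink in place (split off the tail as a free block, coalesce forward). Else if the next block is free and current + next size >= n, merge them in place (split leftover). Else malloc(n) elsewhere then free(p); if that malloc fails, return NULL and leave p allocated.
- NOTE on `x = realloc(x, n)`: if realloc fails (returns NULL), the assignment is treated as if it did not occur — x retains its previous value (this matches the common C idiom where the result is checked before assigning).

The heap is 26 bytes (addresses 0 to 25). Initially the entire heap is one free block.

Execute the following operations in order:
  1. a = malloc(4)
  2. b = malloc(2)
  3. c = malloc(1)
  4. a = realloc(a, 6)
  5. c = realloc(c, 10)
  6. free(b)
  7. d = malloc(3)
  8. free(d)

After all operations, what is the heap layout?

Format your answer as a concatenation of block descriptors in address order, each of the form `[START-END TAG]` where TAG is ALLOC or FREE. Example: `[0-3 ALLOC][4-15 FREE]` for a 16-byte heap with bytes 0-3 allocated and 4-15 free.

Op 1: a = malloc(4) -> a = 0; heap: [0-3 ALLOC][4-25 FREE]
Op 2: b = malloc(2) -> b = 4; heap: [0-3 ALLOC][4-5 ALLOC][6-25 FREE]
Op 3: c = malloc(1) -> c = 6; heap: [0-3 ALLOC][4-5 ALLOC][6-6 ALLOC][7-25 FREE]
Op 4: a = realloc(a, 6) -> a = 7; heap: [0-3 FREE][4-5 ALLOC][6-6 ALLOC][7-12 ALLOC][13-25 FREE]
Op 5: c = realloc(c, 10) -> c = 13; heap: [0-3 FREE][4-5 ALLOC][6-6 FREE][7-12 ALLOC][13-22 ALLOC][23-25 FREE]
Op 6: free(b) -> (freed b); heap: [0-6 FREE][7-12 ALLOC][13-22 ALLOC][23-25 FREE]
Op 7: d = malloc(3) -> d = 0; heap: [0-2 ALLOC][3-6 FREE][7-12 ALLOC][13-22 ALLOC][23-25 FREE]
Op 8: free(d) -> (freed d); heap: [0-6 FREE][7-12 ALLOC][13-22 ALLOC][23-25 FREE]

Answer: [0-6 FREE][7-12 ALLOC][13-22 ALLOC][23-25 FREE]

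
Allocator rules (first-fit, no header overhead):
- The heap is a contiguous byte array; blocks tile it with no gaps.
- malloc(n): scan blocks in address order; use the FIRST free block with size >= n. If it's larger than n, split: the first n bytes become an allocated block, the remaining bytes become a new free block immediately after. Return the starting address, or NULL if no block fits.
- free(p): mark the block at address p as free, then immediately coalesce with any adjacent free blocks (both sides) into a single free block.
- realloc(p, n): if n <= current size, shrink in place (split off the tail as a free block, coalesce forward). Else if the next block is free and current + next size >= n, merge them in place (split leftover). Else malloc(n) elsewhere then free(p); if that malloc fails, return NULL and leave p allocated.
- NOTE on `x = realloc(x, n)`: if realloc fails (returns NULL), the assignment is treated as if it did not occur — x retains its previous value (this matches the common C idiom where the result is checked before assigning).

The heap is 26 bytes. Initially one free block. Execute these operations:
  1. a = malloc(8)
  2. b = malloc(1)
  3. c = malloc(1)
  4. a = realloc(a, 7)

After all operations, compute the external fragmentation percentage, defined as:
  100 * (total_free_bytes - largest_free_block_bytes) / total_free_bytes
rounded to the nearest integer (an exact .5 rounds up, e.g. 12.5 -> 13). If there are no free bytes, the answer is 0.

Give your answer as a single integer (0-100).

Op 1: a = malloc(8) -> a = 0; heap: [0-7 ALLOC][8-25 FREE]
Op 2: b = malloc(1) -> b = 8; heap: [0-7 ALLOC][8-8 ALLOC][9-25 FREE]
Op 3: c = malloc(1) -> c = 9; heap: [0-7 ALLOC][8-8 ALLOC][9-9 ALLOC][10-25 FREE]
Op 4: a = realloc(a, 7) -> a = 0; heap: [0-6 ALLOC][7-7 FREE][8-8 ALLOC][9-9 ALLOC][10-25 FREE]
Free blocks: [1 16] total_free=17 largest=16 -> 100*(17-16)/17 = 100/17 ≈ 5.882 -> rounds to 6

Answer: 6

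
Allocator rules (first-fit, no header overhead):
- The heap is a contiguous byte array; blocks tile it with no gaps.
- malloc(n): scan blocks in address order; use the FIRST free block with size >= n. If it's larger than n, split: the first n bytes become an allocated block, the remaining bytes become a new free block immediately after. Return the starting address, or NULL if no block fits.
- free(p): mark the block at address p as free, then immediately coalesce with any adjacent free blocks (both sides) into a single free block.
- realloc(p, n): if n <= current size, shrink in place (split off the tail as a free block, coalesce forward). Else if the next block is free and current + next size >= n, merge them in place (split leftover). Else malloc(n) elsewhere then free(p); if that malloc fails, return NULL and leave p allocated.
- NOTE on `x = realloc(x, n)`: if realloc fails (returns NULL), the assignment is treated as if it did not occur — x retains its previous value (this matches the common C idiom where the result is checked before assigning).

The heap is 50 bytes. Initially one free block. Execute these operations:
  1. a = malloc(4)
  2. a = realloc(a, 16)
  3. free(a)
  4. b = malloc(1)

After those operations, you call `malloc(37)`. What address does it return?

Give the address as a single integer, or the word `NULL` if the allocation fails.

Answer: 1

Derivation:
Op 1: a = malloc(4) -> a = 0; heap: [0-3 ALLOC][4-49 FREE]
Op 2: a = realloc(a, 16) -> a = 0; heap: [0-15 ALLOC][16-49 FREE]
Op 3: free(a) -> (freed a); heap: [0-49 FREE]
Op 4: b = malloc(1) -> b = 0; heap: [0-0 ALLOC][1-49 FREE]
malloc(37): first-fit scan over [0-0 ALLOC][1-49 FREE] -> 1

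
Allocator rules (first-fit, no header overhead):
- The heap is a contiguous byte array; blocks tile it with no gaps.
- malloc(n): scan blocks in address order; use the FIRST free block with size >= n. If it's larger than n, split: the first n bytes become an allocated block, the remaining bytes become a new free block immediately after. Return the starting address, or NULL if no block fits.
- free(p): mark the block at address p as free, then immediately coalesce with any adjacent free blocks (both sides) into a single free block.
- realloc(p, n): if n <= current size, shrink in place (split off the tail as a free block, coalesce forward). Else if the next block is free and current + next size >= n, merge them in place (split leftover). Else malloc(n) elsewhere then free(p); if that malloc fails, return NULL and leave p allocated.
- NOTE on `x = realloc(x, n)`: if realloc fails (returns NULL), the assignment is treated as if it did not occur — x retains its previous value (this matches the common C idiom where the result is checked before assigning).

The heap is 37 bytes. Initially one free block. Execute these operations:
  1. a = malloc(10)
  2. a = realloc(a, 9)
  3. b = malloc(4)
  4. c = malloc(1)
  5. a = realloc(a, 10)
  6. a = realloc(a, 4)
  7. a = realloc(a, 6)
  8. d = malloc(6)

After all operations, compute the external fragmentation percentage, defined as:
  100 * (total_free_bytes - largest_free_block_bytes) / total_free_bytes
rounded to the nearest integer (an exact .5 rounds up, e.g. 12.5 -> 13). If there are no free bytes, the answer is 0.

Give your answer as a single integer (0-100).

Answer: 15

Derivation:
Op 1: a = malloc(10) -> a = 0; heap: [0-9 ALLOC][10-36 FREE]
Op 2: a = realloc(a, 9) -> a = 0; heap: [0-8 ALLOC][9-36 FREE]
Op 3: b = malloc(4) -> b = 9; heap: [0-8 ALLOC][9-12 ALLOC][13-36 FREE]
Op 4: c = malloc(1) -> c = 13; heap: [0-8 ALLOC][9-12 ALLOC][13-13 ALLOC][14-36 FREE]
Op 5: a = realloc(a, 10) -> a = 14; heap: [0-8 FREE][9-12 ALLOC][13-13 ALLOC][14-23 ALLOC][24-36 FREE]
Op 6: a = realloc(a, 4) -> a = 14; heap: [0-8 FREE][9-12 ALLOC][13-13 ALLOC][14-17 ALLOC][18-36 FREE]
Op 7: a = realloc(a, 6) -> a = 14; heap: [0-8 FREE][9-12 ALLOC][13-13 ALLOC][14-19 ALLOC][20-36 FREE]
Op 8: d = malloc(6) -> d = 0; heap: [0-5 ALLOC][6-8 FREE][9-12 ALLOC][13-13 ALLOC][14-19 ALLOC][20-36 FREE]
Free blocks: [3 17] total_free=20 largest=17 -> 100*(20-17)/20 = 300/20 = 15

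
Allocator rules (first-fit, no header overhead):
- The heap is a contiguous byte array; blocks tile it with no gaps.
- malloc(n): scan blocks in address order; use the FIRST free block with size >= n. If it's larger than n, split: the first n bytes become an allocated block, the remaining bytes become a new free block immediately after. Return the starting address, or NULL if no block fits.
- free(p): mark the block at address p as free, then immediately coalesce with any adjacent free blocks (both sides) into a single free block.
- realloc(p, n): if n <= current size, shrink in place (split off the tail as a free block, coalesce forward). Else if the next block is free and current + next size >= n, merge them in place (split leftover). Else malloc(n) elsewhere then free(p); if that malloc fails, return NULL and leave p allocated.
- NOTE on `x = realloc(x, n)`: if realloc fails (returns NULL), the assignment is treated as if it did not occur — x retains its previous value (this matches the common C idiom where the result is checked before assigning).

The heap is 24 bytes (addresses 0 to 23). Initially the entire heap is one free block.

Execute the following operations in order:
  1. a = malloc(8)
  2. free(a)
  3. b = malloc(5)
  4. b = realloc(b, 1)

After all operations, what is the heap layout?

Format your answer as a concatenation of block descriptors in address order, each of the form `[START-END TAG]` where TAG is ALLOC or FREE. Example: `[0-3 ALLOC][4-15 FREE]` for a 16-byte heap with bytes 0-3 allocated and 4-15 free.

Op 1: a = malloc(8) -> a = 0; heap: [0-7 ALLOC][8-23 FREE]
Op 2: free(a) -> (freed a); heap: [0-23 FREE]
Op 3: b = malloc(5) -> b = 0; heap: [0-4 ALLOC][5-23 FREE]
Op 4: b = realloc(b, 1) -> b = 0; heap: [0-0 ALLOC][1-23 FREE]

Answer: [0-0 ALLOC][1-23 FREE]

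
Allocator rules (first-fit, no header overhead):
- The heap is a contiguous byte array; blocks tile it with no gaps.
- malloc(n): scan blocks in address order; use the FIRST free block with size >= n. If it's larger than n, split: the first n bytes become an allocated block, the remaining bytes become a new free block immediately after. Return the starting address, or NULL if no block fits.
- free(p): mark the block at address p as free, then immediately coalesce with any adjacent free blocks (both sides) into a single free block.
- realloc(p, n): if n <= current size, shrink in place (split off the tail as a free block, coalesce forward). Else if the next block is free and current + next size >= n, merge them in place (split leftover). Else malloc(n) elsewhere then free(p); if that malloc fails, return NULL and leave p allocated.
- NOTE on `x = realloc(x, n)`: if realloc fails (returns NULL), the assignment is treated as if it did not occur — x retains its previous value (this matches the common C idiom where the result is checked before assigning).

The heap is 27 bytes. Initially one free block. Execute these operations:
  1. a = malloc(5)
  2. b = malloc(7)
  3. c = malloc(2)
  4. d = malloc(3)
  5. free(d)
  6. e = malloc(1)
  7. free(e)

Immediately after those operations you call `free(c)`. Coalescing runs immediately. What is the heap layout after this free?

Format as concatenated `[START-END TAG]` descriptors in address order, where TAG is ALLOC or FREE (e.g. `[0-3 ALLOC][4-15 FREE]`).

Op 1: a = malloc(5) -> a = 0; heap: [0-4 ALLOC][5-26 FREE]
Op 2: b = malloc(7) -> b = 5; heap: [0-4 ALLOC][5-11 ALLOC][12-26 FREE]
Op 3: c = malloc(2) -> c = 12; heap: [0-4 ALLOC][5-11 ALLOC][12-13 ALLOC][14-26 FREE]
Op 4: d = malloc(3) -> d = 14; heap: [0-4 ALLOC][5-11 ALLOC][12-13 ALLOC][14-16 ALLOC][17-26 FREE]
Op 5: free(d) -> (freed d); heap: [0-4 ALLOC][5-11 ALLOC][12-13 ALLOC][14-26 FREE]
Op 6: e = malloc(1) -> e = 14; heap: [0-4 ALLOC][5-11 ALLOC][12-13 ALLOC][14-14 ALLOC][15-26 FREE]
Op 7: free(e) -> (freed e); heap: [0-4 ALLOC][5-11 ALLOC][12-13 ALLOC][14-26 FREE]
free(c): c = 12 -> block [12-13 ALLOC]; mark free, coalesce with adjacent free neighbors -> [0-4 ALLOC][5-11 ALLOC][12-26 FREE]

Answer: [0-4 ALLOC][5-11 ALLOC][12-26 FREE]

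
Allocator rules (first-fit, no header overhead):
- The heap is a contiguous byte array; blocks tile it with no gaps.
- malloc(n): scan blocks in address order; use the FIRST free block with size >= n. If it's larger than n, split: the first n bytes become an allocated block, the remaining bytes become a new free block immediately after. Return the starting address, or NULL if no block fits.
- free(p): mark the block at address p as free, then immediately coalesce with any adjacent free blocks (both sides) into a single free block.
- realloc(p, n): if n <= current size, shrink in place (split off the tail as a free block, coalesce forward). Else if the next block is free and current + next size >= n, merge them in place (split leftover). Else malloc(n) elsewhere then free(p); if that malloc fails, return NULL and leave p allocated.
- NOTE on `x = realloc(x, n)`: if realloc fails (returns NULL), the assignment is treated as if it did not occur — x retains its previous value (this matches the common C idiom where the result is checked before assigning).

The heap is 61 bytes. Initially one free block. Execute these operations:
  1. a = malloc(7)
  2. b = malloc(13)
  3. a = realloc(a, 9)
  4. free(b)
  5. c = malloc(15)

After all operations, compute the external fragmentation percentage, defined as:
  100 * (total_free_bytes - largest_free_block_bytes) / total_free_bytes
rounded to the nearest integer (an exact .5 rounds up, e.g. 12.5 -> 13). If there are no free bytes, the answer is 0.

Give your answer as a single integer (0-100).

Answer: 14

Derivation:
Op 1: a = malloc(7) -> a = 0; heap: [0-6 ALLOC][7-60 FREE]
Op 2: b = malloc(13) -> b = 7; heap: [0-6 ALLOC][7-19 ALLOC][20-60 FREE]
Op 3: a = realloc(a, 9) -> a = 20; heap: [0-6 FREE][7-19 ALLOC][20-28 ALLOC][29-60 FREE]
Op 4: free(b) -> (freed b); heap: [0-19 FREE][20-28 ALLOC][29-60 FREE]
Op 5: c = malloc(15) -> c = 0; heap: [0-14 ALLOC][15-19 FREE][20-28 ALLOC][29-60 FREE]
Free blocks: [5 32] total_free=37 largest=32 -> 100*(37-32)/37 = 500/37 ≈ 13.514 -> rounds to 14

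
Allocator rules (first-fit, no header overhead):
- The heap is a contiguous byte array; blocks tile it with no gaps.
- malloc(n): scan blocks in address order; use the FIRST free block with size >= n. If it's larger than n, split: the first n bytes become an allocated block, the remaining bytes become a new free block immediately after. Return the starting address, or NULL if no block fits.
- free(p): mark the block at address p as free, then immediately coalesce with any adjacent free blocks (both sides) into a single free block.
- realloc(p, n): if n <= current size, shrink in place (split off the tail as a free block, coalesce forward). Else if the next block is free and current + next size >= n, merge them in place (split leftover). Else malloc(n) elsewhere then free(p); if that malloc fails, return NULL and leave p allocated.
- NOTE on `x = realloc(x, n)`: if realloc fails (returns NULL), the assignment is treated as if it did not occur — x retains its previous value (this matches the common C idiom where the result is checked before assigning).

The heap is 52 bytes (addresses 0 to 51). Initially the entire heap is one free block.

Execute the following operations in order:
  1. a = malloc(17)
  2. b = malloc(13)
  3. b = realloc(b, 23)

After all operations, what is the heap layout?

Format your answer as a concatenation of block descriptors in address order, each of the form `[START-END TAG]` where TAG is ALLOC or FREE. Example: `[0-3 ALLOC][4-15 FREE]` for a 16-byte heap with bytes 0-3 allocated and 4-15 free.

Op 1: a = malloc(17) -> a = 0; heap: [0-16 ALLOC][17-51 FREE]
Op 2: b = malloc(13) -> b = 17; heap: [0-16 ALLOC][17-29 ALLOC][30-51 FREE]
Op 3: b = realloc(b, 23) -> b = 17; heap: [0-16 ALLOC][17-39 ALLOC][40-51 FREE]

Answer: [0-16 ALLOC][17-39 ALLOC][40-51 FREE]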